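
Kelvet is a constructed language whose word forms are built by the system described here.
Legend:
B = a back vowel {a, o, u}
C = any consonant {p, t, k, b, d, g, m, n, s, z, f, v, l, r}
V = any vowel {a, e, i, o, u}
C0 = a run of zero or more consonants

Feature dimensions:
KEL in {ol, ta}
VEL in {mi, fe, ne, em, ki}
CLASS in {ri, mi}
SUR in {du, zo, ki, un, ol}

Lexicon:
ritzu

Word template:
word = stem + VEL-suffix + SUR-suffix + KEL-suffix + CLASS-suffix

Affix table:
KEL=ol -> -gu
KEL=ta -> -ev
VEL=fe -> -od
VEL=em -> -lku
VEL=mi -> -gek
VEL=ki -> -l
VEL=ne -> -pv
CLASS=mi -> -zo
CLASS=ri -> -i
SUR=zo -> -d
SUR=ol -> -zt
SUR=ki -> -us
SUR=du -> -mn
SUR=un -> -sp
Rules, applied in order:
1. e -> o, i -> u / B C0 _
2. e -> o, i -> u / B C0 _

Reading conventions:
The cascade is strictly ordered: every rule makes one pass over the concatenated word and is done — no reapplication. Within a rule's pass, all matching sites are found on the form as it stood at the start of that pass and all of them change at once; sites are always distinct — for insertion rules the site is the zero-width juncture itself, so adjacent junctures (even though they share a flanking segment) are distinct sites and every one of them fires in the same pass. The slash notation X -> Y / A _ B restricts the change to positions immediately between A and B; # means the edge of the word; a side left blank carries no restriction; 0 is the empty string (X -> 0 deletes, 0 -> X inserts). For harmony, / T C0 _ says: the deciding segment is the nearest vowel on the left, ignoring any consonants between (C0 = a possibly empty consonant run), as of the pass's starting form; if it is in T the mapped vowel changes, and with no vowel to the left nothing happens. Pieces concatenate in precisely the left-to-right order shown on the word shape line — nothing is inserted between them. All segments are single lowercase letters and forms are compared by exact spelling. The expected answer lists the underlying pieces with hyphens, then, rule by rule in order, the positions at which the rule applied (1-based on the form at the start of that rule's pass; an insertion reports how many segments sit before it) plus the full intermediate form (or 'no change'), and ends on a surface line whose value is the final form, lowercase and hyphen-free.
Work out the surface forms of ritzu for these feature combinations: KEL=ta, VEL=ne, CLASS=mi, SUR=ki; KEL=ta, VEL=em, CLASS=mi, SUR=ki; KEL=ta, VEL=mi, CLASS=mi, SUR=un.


cell KEL=ta, VEL=ne, CLASS=mi, SUR=ki:
underlying: ritzu-pv-us-ev-zo
1. e -> o, i -> u / B C0 _: fires at position(s) 10: ritzupvusovzo
2. e -> o, i -> u / B C0 _: no change
surface: ritzupvusovzo

cell KEL=ta, VEL=em, CLASS=mi, SUR=ki:
underlying: ritzu-lku-us-ev-zo
1. e -> o, i -> u / B C0 _: fires at position(s) 11: ritzulkuusovzo
2. e -> o, i -> u / B C0 _: no change
surface: ritzulkuusovzo

cell KEL=ta, VEL=mi, CLASS=mi, SUR=un:
underlying: ritzu-gek-sp-ev-zo
1. e -> o, i -> u / B C0 _: fires at position(s) 7: ritzugokspevzo
2. e -> o, i -> u / B C0 _: fires at position(s) 11: ritzugokspovzo
surface: ritzugokspovzo


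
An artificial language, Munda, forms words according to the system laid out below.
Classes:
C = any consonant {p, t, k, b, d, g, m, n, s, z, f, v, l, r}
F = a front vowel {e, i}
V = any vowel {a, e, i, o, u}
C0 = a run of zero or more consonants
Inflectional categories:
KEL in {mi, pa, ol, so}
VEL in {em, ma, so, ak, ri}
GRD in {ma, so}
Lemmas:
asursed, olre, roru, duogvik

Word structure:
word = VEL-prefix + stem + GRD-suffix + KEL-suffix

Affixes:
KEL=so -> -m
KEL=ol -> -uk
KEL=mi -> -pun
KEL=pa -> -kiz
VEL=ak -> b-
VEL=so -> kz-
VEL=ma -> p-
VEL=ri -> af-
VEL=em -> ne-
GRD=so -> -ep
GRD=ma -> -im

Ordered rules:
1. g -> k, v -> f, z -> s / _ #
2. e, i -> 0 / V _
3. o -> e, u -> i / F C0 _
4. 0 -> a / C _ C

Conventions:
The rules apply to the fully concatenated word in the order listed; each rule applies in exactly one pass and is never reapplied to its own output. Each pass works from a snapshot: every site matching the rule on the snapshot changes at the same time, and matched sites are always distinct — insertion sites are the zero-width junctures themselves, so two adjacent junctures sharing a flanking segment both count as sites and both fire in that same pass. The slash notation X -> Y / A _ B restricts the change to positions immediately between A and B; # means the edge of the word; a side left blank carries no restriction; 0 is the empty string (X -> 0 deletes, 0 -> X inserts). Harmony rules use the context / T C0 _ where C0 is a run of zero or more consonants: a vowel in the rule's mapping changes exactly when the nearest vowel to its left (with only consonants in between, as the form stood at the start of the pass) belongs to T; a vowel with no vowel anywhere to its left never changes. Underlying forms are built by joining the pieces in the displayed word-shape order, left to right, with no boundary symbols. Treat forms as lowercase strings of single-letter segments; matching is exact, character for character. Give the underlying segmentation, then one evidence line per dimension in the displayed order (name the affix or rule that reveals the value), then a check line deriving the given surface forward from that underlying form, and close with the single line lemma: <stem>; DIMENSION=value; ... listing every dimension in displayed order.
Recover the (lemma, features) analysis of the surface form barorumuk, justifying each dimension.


underlying: b-roru-im-uk
KEL=ol - signalled by the affix -uk
VEL=ak - signalled by the affix b-
GRD=ma - signalled by the affix -im
check: broruimuk -> broruimuk -> brorumuk -> brorumuk -> barorumuk
lemma: roru; KEL=ol; VEL=ak; GRD=ma


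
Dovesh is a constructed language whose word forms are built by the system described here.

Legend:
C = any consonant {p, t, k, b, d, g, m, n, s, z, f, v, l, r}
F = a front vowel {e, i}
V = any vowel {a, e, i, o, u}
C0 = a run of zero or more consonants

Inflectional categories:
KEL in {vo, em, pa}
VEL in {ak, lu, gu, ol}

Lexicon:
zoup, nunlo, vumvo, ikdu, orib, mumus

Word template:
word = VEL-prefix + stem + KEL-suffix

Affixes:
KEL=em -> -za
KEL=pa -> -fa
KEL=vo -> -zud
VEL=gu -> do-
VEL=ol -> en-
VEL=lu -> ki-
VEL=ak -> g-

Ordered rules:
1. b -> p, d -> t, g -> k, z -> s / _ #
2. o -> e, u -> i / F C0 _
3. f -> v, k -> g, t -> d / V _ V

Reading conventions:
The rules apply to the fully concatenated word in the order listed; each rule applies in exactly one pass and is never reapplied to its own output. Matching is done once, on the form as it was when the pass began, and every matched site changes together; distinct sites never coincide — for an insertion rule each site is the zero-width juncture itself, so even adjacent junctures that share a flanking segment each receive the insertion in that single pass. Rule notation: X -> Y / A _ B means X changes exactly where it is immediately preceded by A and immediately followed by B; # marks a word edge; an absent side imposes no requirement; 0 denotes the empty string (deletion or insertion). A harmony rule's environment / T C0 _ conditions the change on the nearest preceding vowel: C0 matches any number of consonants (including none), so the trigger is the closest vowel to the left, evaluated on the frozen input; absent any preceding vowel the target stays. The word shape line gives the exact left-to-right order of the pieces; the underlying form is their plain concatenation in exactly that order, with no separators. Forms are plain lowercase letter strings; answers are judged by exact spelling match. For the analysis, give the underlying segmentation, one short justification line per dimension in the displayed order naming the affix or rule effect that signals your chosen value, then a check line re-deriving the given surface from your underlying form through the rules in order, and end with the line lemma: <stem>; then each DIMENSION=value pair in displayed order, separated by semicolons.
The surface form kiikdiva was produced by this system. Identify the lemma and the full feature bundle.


underlying: ki-ikdu-fa
KEL=pa - signalled by the affix -fa
VEL=lu - signalled by the affix ki-
check: kiikdufa -> kiikdufa -> kiikdifa -> kiikdiva
lemma: ikdu; KEL=pa; VEL=lu


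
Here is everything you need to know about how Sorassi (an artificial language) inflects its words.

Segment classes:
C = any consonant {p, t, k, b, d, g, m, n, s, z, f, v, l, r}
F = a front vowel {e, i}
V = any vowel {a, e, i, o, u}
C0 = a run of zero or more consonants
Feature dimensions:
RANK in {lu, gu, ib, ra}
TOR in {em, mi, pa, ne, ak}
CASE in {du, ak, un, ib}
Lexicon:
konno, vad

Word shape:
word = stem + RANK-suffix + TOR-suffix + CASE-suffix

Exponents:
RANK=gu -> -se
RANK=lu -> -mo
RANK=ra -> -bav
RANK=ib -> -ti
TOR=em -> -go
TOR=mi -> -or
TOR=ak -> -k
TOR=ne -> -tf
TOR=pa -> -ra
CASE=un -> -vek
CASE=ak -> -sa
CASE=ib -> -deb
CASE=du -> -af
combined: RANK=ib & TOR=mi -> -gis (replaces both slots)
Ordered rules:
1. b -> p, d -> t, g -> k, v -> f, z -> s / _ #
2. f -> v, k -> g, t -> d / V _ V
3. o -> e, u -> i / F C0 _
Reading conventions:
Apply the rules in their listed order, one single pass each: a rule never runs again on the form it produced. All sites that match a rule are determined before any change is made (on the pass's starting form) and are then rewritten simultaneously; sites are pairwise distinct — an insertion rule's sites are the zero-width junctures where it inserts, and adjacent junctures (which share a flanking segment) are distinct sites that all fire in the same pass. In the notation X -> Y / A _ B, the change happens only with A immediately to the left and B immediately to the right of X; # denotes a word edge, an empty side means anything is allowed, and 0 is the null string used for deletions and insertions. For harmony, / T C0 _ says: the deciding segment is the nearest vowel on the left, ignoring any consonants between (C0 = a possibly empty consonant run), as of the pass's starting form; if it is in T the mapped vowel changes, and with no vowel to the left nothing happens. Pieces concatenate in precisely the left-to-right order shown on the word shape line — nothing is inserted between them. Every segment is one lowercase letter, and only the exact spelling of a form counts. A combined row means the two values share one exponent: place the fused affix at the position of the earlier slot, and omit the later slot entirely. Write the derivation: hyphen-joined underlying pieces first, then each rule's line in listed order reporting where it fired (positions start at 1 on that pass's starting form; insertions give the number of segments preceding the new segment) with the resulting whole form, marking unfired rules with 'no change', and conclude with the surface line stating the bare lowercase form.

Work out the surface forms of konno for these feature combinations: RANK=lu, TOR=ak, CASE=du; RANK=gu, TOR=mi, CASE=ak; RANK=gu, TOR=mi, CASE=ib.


cell RANK=lu, TOR=ak, CASE=du:
underlying: konno-mo-k-af
1. b -> p, d -> t, g -> k, v -> f, z -> s / _ #: no change
2. f -> v, k -> g, t -> d / V _ V: fires at position(s) 8: konnomogaf
3. o -> e, u -> i / F C0 _: no change
surface: konnomogaf

cell RANK=gu, TOR=mi, CASE=ak:
underlying: konno-se-or-sa
1. b -> p, d -> t, g -> k, v -> f, z -> s / _ #: no change
2. f -> v, k -> g, t -> d / V _ V: no change
3. o -> e, u -> i / F C0 _: fires at position(s) 8: konnoseersa
surface: konnoseersa

cell RANK=gu, TOR=mi, CASE=ib:
underlying: konno-se-or-deb
1. b -> p, d -> t, g -> k, v -> f, z -> s / _ #: fires at position(s) 12: konnoseordep
2. f -> v, k -> g, t -> d / V _ V: no change
3. o -> e, u -> i / F C0 _: fires at position(s) 8: konnoseerdep
surface: konnoseerdep


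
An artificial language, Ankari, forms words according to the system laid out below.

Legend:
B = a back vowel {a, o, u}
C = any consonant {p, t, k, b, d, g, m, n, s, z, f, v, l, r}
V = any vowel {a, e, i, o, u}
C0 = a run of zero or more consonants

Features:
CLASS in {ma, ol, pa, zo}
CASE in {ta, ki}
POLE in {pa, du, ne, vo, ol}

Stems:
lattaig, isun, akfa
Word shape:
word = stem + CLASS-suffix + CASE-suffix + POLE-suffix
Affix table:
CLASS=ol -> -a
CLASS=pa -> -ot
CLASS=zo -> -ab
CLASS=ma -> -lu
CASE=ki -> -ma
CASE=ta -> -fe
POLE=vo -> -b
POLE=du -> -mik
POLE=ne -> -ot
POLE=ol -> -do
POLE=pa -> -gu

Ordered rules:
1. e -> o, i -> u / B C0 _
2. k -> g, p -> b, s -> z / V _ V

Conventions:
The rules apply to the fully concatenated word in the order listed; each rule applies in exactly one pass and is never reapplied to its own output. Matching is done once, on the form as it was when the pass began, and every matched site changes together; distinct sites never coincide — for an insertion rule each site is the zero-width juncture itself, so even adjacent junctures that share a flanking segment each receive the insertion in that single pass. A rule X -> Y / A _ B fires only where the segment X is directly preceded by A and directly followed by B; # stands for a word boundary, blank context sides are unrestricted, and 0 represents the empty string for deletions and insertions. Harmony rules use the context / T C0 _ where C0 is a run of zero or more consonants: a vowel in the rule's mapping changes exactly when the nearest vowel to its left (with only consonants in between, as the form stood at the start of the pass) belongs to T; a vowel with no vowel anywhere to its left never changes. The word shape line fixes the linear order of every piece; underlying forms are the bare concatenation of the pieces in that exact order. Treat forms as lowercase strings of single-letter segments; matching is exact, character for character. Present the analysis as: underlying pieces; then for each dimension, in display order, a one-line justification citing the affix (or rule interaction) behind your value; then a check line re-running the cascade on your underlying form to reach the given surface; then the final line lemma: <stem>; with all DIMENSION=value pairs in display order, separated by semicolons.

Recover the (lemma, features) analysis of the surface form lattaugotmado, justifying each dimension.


underlying: lattaig-ot-ma-do
CLASS=pa - signalled by the affix -ot
CASE=ki - signalled by the affix -ma
POLE=ol - signalled by the affix -do
check: lattaigotmado -> lattaugotmado -> lattaugotmado
lemma: lattaig; CLASS=pa; CASE=ki; POLE=ol


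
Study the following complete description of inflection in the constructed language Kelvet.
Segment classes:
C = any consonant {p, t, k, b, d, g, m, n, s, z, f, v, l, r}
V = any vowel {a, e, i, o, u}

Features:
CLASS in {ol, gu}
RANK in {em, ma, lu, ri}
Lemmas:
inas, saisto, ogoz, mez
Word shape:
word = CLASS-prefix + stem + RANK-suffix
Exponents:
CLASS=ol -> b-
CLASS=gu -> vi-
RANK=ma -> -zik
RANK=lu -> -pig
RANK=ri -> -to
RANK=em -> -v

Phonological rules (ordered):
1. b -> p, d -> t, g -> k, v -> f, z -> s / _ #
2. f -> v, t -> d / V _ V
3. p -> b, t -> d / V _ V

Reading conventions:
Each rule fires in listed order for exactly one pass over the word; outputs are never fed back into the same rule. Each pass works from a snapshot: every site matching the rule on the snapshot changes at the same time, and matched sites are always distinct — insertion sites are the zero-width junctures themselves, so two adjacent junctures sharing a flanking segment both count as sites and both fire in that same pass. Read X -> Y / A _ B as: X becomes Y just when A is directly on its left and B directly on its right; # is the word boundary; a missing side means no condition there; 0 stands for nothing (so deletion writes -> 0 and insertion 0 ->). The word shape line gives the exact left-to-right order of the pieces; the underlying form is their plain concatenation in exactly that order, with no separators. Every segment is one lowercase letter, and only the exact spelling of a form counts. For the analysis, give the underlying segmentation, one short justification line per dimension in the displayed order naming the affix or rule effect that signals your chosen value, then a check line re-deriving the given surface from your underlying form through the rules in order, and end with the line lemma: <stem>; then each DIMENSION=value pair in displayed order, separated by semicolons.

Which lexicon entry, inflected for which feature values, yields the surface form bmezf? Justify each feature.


underlying: b-mez-v
CLASS=ol - signalled by the affix b-
RANK=em - signalled by the affix -v
check: bmezv -> bmezf -> bmezf -> bmezf
lemma: mez; CLASS=ol; RANK=em


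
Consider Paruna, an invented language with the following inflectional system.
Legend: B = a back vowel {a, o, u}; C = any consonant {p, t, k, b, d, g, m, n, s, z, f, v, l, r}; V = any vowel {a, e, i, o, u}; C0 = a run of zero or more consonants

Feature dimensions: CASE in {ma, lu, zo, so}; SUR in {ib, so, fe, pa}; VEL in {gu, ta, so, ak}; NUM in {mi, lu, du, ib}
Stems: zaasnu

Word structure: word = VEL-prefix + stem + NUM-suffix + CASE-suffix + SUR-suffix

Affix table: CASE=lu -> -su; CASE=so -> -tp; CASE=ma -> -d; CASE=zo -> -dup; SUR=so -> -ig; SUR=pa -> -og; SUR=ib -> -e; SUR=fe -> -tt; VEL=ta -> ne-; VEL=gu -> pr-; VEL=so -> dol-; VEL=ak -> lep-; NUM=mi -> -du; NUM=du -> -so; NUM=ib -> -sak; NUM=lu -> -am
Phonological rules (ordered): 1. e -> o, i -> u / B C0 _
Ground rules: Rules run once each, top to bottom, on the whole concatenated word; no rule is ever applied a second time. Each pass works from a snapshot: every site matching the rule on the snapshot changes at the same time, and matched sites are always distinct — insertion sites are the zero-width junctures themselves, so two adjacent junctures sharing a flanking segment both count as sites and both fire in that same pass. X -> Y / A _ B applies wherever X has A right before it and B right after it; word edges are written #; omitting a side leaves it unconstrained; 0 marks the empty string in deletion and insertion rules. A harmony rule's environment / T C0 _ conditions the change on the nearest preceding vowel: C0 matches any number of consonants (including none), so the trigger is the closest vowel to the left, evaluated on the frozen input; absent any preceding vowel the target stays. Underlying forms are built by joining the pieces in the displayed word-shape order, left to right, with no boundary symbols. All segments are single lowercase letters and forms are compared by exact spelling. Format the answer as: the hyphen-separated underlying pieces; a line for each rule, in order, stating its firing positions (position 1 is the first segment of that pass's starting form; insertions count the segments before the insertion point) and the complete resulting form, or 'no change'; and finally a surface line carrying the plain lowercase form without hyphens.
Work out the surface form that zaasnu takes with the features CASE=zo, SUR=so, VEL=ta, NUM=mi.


underlying: ne-zaasnu-du-dup-ig
1. e -> o, i -> u / B C0 _: fires at position(s) 14: nezaasnududupug
surface: nezaasnududupug


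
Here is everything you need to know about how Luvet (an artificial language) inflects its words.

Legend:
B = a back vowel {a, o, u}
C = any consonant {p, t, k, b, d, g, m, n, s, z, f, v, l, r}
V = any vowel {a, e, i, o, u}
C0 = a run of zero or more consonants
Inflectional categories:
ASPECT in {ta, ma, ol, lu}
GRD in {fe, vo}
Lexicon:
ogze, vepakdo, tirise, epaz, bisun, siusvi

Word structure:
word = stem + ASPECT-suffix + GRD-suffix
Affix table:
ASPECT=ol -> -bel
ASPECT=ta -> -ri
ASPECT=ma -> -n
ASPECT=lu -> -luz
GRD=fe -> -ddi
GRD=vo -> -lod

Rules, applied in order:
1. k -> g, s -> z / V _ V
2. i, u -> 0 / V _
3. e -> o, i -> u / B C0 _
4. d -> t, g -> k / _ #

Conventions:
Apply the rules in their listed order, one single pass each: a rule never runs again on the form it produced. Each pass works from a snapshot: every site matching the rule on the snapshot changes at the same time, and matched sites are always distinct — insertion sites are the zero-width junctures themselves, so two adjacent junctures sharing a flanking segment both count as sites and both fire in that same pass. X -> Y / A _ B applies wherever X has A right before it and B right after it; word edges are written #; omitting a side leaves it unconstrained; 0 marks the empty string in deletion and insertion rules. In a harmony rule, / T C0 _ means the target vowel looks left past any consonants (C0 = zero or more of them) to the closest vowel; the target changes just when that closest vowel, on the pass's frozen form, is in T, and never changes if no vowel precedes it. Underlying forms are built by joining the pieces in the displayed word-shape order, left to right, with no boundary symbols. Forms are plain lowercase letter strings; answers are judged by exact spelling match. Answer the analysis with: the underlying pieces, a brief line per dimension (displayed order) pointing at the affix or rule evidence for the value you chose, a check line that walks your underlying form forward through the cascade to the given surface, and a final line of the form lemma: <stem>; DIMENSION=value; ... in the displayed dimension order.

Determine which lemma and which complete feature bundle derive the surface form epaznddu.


underlying: epaz-n-ddi
ASPECT=ma - signalled by the affix -n
GRD=fe - signalled by the affix -ddi
check: epaznddi -> epaznddi -> epaznddi -> epaznddu -> epaznddu
lemma: epaz; ASPECT=ma; GRD=fe


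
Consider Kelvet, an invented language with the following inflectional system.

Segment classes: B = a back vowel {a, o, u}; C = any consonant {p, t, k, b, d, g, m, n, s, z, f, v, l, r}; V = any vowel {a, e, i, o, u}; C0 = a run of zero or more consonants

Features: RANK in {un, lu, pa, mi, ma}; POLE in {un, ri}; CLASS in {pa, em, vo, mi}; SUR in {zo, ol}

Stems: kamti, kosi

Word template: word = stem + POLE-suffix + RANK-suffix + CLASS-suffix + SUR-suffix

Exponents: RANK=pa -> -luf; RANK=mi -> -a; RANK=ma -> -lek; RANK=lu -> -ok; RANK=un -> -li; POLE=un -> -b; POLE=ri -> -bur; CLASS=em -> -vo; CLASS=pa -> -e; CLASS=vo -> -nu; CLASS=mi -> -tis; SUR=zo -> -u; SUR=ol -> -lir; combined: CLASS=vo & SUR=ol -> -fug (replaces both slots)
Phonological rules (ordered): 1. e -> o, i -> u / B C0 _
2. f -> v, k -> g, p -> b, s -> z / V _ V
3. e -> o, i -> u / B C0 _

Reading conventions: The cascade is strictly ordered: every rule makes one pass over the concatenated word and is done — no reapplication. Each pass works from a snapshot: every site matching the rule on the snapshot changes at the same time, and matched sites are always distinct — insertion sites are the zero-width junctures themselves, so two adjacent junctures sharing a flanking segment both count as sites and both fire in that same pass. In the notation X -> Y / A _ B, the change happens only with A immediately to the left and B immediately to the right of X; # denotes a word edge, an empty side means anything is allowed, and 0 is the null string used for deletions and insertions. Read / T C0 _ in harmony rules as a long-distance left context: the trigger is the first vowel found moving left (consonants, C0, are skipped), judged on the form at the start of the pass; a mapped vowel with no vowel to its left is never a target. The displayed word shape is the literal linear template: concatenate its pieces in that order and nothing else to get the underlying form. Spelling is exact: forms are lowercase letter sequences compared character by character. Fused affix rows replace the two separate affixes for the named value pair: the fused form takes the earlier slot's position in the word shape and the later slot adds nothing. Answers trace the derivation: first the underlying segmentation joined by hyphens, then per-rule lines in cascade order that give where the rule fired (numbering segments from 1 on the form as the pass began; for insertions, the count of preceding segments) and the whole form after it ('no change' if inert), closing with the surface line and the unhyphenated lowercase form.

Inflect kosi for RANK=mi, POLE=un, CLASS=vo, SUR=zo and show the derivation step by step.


underlying: kosi-b-a-nu-u
1. e -> o, i -> u / B C0 _: fires at position(s) 4: kosubanuu
2. f -> v, k -> g, p -> b, s -> z / V _ V: fires at position(s) 3: kozubanuu
3. e -> o, i -> u / B C0 _: no change
surface: kozubanuu


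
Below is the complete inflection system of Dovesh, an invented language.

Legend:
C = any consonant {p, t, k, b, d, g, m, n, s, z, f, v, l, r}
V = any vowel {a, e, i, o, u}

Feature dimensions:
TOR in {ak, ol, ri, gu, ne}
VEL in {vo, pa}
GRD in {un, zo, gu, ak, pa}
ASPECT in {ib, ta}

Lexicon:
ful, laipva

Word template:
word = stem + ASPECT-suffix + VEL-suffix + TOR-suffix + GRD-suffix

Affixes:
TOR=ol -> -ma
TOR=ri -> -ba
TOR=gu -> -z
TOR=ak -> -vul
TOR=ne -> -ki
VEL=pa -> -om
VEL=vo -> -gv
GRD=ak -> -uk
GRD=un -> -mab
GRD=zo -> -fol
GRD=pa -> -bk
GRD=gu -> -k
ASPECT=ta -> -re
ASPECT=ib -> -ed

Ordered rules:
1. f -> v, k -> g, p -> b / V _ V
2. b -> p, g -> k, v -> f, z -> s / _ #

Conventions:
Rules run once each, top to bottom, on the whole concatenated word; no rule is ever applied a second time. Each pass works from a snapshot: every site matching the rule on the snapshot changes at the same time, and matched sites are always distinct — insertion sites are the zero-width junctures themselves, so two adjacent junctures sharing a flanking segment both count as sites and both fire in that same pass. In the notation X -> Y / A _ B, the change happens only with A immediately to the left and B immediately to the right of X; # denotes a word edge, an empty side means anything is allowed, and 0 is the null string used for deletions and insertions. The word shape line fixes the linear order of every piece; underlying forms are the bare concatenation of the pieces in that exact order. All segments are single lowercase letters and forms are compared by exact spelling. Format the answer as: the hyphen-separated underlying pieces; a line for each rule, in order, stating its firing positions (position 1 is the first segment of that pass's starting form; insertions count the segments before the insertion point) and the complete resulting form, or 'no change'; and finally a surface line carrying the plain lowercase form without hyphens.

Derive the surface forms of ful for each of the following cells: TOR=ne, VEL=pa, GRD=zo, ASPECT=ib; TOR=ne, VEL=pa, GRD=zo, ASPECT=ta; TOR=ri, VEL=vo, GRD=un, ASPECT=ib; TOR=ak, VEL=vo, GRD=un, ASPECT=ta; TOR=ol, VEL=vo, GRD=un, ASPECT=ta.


cell TOR=ne, VEL=pa, GRD=zo, ASPECT=ib:
underlying: ful-ed-om-ki-fol
1. f -> v, k -> g, p -> b / V _ V: fires at position(s) 10: fuledomkivol
2. b -> p, g -> k, v -> f, z -> s / _ #: no change
surface: fuledomkivol

cell TOR=ne, VEL=pa, GRD=zo, ASPECT=ta:
underlying: ful-re-om-ki-fol
1. f -> v, k -> g, p -> b / V _ V: fires at position(s) 10: fulreomkivol
2. b -> p, g -> k, v -> f, z -> s / _ #: no change
surface: fulreomkivol

cell TOR=ri, VEL=vo, GRD=un, ASPECT=ib:
underlying: ful-ed-gv-ba-mab
1. f -> v, k -> g, p -> b / V _ V: no change
2. b -> p, g -> k, v -> f, z -> s / _ #: fires at position(s) 12: fuledgvbamap
surface: fuledgvbamap

cell TOR=ak, VEL=vo, GRD=un, ASPECT=ta:
underlying: ful-re-gv-vul-mab
1. f -> v, k -> g, p -> b / V _ V: no change
2. b -> p, g -> k, v -> f, z -> s / _ #: fires at position(s) 13: fulregvvulmap
surface: fulregvvulmap

cell TOR=ol, VEL=vo, GRD=un, ASPECT=ta:
underlying: ful-re-gv-ma-mab
1. f -> v, k -> g, p -> b / V _ V: no change
2. b -> p, g -> k, v -> f, z -> s / _ #: fires at position(s) 12: fulregvmamap
surface: fulregvmamap


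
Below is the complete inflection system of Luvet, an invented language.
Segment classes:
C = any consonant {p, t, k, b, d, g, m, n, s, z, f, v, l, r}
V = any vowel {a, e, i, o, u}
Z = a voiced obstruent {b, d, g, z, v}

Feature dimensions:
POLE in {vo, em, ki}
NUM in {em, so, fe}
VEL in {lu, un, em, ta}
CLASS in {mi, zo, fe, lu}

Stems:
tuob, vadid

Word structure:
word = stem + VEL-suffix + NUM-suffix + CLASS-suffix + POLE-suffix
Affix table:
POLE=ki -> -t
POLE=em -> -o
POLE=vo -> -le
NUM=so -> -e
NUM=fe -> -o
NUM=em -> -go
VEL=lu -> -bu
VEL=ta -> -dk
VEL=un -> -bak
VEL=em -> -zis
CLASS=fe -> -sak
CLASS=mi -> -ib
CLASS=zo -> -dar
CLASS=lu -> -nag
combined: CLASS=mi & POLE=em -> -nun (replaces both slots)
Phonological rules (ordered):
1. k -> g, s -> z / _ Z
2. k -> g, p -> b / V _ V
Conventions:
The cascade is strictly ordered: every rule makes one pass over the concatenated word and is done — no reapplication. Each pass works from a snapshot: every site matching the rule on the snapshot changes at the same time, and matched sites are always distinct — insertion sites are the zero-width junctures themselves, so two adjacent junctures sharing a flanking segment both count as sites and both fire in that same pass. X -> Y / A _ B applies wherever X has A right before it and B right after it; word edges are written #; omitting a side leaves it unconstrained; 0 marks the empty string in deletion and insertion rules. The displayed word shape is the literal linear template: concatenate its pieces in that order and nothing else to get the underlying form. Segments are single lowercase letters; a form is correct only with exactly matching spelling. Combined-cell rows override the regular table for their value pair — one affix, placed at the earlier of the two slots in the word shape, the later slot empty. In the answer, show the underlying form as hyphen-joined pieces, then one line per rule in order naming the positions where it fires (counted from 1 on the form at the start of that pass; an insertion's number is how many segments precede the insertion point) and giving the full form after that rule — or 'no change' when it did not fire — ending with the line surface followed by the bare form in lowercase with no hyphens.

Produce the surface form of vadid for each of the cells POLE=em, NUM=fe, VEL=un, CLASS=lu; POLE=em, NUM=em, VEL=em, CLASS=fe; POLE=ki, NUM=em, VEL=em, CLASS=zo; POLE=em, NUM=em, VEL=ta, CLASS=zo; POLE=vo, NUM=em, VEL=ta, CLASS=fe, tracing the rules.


cell POLE=em, NUM=fe, VEL=un, CLASS=lu:
underlying: vadid-bak-o-nag-o
1. k -> g, s -> z / _ Z: no change
2. k -> g, p -> b / V _ V: fires at position(s) 8: vadidbagonago
surface: vadidbagonago

cell POLE=em, NUM=em, VEL=em, CLASS=fe:
underlying: vadid-zis-go-sak-o
1. k -> g, s -> z / _ Z: fires at position(s) 8: vadidzizgosako
2. k -> g, p -> b / V _ V: fires at position(s) 13: vadidzizgosago
surface: vadidzizgosago

cell POLE=ki, NUM=em, VEL=em, CLASS=zo:
underlying: vadid-zis-go-dar-t
1. k -> g, s -> z / _ Z: fires at position(s) 8: vadidzizgodart
2. k -> g, p -> b / V _ V: no change
surface: vadidzizgodart

cell POLE=em, NUM=em, VEL=ta, CLASS=zo:
underlying: vadid-dk-go-dar-o
1. k -> g, s -> z / _ Z: fires at position(s) 7: vadiddggodaro
2. k -> g, p -> b / V _ V: no change
surface: vadiddggodaro

cell POLE=vo, NUM=em, VEL=ta, CLASS=fe:
underlying: vadid-dk-go-sak-le
1. k -> g, s -> z / _ Z: fires at position(s) 7: vadiddggosakle
2. k -> g, p -> b / V _ V: no change
surface: vadiddggosakle


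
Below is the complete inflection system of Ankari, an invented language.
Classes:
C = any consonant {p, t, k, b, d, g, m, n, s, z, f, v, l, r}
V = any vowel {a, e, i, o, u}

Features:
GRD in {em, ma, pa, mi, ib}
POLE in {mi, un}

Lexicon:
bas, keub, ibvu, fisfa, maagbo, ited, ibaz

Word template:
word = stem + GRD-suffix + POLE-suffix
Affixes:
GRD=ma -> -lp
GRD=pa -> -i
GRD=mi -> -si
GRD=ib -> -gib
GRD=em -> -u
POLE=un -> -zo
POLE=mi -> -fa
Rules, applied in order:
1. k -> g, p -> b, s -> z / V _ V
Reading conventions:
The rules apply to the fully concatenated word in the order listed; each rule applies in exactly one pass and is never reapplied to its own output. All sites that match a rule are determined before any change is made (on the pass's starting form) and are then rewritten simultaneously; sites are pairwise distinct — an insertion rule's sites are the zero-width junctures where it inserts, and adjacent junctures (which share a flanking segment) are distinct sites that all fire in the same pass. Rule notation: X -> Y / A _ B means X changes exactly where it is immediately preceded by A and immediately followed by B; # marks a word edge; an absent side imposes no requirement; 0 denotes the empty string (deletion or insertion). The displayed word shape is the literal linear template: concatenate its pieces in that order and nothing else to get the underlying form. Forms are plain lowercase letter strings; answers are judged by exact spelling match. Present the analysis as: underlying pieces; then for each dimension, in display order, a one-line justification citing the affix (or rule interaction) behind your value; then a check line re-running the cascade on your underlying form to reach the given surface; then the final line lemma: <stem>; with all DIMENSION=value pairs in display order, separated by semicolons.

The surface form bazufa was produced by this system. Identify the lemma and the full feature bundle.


underlying: bas-u-fa
GRD=em - signalled by the affix -u
POLE=mi - signalled by the affix -fa
check: basufa -> bazufa
lemma: bas; GRD=em; POLE=mi


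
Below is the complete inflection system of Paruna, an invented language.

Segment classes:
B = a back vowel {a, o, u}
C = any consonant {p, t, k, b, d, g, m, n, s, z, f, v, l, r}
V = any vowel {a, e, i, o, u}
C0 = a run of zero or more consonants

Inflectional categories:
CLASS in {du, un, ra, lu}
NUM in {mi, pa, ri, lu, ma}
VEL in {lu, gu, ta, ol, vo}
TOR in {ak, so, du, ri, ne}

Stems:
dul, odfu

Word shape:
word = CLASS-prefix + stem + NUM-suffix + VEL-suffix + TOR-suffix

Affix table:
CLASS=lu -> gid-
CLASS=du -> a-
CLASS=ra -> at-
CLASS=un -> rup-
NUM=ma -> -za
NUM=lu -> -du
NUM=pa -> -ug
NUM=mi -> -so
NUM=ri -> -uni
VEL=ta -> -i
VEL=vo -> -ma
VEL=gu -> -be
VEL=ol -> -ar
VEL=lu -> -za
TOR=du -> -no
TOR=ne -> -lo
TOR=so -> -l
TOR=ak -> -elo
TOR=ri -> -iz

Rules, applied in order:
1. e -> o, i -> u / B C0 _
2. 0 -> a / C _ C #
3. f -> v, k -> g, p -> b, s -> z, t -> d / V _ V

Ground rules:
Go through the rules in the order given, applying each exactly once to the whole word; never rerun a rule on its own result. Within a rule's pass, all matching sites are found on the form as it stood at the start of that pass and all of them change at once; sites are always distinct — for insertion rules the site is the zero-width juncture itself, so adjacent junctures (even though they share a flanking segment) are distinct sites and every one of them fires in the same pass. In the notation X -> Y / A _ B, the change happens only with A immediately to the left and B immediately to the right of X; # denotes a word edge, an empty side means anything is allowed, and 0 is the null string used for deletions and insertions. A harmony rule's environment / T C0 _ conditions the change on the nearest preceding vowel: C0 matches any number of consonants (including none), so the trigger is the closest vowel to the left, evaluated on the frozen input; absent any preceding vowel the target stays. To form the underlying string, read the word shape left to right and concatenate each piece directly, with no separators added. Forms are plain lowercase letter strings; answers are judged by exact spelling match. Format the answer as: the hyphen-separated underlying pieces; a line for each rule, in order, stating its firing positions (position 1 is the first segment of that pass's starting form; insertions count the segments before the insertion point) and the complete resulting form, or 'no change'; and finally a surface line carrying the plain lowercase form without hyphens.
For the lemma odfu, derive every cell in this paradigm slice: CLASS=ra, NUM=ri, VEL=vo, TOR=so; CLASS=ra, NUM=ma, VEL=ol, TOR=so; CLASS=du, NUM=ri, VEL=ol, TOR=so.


cell CLASS=ra, NUM=ri, VEL=vo, TOR=so:
underlying: at-odfu-uni-ma-l
1. e -> o, i -> u / B C0 _: fires at position(s) 9: atodfuunumal
2. 0 -> a / C _ C #: no change
3. f -> v, k -> g, p -> b, s -> z, t -> d / V _ V: fires at position(s) 2: adodfuunumal
surface: adodfuunumal

cell CLASS=ra, NUM=ma, VEL=ol, TOR=so:
underlying: at-odfu-za-ar-l
1. e -> o, i -> u / B C0 _: no change
2. 0 -> a / C _ C #: inserts after position(s) 10: atodfuzaaral
3. f -> v, k -> g, p -> b, s -> z, t -> d / V _ V: fires at position(s) 2: adodfuzaaral
surface: adodfuzaaral

cell CLASS=du, NUM=ri, VEL=ol, TOR=so:
underlying: a-odfu-uni-ar-l
1. e -> o, i -> u / B C0 _: fires at position(s) 8: aodfuunuarl
2. 0 -> a / C _ C #: inserts after position(s) 10: aodfuunuaral
3. f -> v, k -> g, p -> b, s -> z, t -> d / V _ V: no change
surface: aodfuunuaral


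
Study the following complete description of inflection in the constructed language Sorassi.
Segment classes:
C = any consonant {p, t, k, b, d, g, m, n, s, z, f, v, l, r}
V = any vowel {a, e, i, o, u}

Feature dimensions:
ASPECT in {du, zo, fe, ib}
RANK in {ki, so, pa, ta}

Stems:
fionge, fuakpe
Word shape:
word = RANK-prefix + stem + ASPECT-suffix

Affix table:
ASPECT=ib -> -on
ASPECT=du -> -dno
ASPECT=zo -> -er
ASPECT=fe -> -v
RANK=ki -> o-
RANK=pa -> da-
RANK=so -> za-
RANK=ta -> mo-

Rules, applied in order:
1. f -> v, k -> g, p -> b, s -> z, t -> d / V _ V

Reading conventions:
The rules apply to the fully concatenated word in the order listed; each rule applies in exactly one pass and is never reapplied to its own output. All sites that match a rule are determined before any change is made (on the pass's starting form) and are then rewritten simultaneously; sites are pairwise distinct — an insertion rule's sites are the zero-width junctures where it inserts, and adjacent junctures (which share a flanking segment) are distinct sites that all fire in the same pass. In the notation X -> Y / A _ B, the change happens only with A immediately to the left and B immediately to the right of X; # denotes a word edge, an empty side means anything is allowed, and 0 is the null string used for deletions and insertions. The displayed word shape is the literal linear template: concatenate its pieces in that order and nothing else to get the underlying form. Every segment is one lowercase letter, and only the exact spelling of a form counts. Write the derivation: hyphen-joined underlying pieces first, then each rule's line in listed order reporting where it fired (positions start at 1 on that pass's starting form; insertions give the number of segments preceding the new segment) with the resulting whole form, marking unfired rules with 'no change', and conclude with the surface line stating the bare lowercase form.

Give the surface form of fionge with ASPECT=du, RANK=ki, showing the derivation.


underlying: o-fionge-dno
1. f -> v, k -> g, p -> b, s -> z, t -> d / V _ V: fires at position(s) 2: oviongedno
surface: oviongedno


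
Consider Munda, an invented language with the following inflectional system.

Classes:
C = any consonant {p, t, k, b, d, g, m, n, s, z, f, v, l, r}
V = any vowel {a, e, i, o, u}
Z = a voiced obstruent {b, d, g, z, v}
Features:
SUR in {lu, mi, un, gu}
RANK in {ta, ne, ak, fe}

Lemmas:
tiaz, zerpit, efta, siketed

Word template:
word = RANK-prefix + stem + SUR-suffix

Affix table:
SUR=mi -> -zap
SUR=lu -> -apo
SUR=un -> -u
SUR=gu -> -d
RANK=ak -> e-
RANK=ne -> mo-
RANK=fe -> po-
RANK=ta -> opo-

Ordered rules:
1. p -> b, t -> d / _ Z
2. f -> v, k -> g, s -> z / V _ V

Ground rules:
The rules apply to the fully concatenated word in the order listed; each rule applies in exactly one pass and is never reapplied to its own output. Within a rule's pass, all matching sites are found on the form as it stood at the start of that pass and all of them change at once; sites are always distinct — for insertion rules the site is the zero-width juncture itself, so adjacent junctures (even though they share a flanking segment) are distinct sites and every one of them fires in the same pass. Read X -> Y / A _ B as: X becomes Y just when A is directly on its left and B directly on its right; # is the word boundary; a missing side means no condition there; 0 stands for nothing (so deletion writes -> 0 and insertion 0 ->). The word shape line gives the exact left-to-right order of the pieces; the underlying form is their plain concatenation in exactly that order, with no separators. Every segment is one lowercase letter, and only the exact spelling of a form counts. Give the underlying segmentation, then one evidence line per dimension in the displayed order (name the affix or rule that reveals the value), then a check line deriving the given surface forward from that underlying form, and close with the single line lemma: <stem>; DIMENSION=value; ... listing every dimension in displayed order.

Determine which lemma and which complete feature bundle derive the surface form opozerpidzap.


underlying: opo-zerpit-zap
SUR=mi - signalled by the affix -zap
RANK=ta - signalled by the affix opo-
check: opozerpitzap -> opozerpidzap -> opozerpidzap
lemma: zerpit; SUR=mi; RANK=ta
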